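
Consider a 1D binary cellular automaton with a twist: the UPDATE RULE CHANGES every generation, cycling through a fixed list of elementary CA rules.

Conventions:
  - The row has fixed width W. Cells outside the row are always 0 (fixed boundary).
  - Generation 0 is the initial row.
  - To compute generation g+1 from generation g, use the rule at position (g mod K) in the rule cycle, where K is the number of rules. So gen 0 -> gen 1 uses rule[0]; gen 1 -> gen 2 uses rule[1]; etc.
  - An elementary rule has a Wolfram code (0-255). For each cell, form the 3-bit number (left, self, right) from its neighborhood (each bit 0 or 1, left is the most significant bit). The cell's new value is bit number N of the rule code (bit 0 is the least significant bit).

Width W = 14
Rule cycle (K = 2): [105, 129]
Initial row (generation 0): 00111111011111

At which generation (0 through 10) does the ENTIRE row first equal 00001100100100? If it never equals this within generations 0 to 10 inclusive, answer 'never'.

Answer: 2

Derivation:
Gen 0: 00111111011111
Gen 1 (rule 105): 10100001110001
Gen 2 (rule 129): 00001100100100
Gen 3 (rule 105): 11101100000001
Gen 4 (rule 129): 01000001111100
Gen 5 (rule 105): 00011101000101
Gen 6 (rule 129): 11001000010000
Gen 7 (rule 105): 11000011000111
Gen 8 (rule 129): 00011000010010
Gen 9 (rule 105): 11011011000000
Gen 10 (rule 129): 00000000011111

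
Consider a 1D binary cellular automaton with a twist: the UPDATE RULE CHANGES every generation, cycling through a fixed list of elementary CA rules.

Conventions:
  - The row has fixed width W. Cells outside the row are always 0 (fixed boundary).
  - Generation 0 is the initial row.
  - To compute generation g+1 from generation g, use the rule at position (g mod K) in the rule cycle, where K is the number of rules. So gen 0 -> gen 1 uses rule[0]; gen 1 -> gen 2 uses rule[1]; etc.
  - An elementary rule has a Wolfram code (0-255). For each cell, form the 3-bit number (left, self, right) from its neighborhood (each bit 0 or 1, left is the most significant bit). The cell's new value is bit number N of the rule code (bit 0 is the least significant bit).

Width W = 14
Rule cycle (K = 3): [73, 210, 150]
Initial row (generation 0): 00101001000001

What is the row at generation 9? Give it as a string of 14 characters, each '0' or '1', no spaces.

Gen 0: 00101001000001
Gen 1 (rule 73): 10000000011100
Gen 2 (rule 210): 01000000101110
Gen 3 (rule 150): 11100001100101
Gen 4 (rule 73): 10101101100000
Gen 5 (rule 210): 00000100110000
Gen 6 (rule 150): 00001111001000
Gen 7 (rule 73): 11101001000011
Gen 8 (rule 210): 01100110100101
Gen 9 (rule 150): 10011000111101

Answer: 10011000111101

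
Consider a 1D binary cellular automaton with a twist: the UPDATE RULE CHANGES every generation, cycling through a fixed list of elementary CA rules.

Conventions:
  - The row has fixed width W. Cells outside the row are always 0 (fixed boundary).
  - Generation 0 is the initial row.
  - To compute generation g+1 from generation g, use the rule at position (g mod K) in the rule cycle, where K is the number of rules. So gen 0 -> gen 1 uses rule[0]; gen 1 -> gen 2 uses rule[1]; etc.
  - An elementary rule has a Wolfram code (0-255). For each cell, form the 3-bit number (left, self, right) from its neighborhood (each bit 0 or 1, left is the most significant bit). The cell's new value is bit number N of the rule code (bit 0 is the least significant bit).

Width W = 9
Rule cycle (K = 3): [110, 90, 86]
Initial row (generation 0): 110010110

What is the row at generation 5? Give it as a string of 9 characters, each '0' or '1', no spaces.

Answer: 100000001

Derivation:
Gen 0: 110010110
Gen 1 (rule 110): 110111110
Gen 2 (rule 90): 110100011
Gen 3 (rule 86): 010110101
Gen 4 (rule 110): 111111111
Gen 5 (rule 90): 100000001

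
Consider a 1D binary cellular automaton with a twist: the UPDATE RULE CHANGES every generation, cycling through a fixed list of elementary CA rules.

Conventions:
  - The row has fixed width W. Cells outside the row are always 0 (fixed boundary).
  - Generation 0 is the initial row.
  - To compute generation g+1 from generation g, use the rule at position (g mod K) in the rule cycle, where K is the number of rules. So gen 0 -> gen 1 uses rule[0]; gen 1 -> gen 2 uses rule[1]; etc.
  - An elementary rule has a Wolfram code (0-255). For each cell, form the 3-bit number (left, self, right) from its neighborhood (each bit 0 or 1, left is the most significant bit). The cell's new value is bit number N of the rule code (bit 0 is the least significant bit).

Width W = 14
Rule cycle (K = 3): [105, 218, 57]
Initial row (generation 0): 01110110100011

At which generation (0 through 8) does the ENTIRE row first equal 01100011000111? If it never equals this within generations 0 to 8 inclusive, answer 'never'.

Gen 0: 01110110100011
Gen 1 (rule 105): 01011111001011
Gen 2 (rule 218): 10011111110011
Gen 3 (rule 57): 01010000001010
Gen 4 (rule 105): 00100111100100
Gen 5 (rule 218): 01011111111010
Gen 6 (rule 57): 00110000000101
Gen 7 (rule 105): 10110111110010
Gen 8 (rule 218): 00110111111101

Answer: never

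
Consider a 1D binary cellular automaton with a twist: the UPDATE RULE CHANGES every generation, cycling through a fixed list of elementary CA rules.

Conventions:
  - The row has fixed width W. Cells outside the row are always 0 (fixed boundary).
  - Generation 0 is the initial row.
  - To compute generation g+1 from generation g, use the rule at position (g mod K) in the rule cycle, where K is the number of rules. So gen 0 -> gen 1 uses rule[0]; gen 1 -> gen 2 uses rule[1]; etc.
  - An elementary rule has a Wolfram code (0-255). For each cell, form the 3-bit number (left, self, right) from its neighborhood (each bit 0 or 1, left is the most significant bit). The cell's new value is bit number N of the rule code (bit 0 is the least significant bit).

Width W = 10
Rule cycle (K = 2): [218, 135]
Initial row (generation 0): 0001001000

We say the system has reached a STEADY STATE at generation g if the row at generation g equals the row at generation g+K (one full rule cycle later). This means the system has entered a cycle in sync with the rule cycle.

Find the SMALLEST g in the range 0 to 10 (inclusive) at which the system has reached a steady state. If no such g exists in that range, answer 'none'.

Gen 0: 0001001000
Gen 1 (rule 218): 0010110100
Gen 2 (rule 135): 1110000101
Gen 3 (rule 218): 1111001000
Gen 4 (rule 135): 0110011011
Gen 5 (rule 218): 1111111011
Gen 6 (rule 135): 0111110000
Gen 7 (rule 218): 1111111000
Gen 8 (rule 135): 0111110011
Gen 9 (rule 218): 1111111111
Gen 10 (rule 135): 0111111110
Gen 11 (rule 218): 1111111111
Gen 12 (rule 135): 0111111110

Answer: 9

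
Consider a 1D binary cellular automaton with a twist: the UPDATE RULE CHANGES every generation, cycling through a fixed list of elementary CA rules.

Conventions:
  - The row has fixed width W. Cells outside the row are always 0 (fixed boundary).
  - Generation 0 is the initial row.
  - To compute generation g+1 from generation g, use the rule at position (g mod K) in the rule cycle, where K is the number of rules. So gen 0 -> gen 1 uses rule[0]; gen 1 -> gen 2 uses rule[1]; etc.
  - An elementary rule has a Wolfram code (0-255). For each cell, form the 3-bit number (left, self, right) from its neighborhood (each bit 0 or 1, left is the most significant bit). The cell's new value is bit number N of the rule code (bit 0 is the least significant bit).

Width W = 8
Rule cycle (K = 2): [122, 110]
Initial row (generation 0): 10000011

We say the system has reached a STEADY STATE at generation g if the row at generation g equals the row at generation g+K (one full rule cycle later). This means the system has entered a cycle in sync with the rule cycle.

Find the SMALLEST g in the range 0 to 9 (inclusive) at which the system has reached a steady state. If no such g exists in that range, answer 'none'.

Gen 0: 10000011
Gen 1 (rule 122): 01000111
Gen 2 (rule 110): 11001101
Gen 3 (rule 122): 11111110
Gen 4 (rule 110): 10000010
Gen 5 (rule 122): 01000101
Gen 6 (rule 110): 11001111
Gen 7 (rule 122): 11111001
Gen 8 (rule 110): 10001011
Gen 9 (rule 122): 01010111
Gen 10 (rule 110): 11111101
Gen 11 (rule 122): 10000110

Answer: none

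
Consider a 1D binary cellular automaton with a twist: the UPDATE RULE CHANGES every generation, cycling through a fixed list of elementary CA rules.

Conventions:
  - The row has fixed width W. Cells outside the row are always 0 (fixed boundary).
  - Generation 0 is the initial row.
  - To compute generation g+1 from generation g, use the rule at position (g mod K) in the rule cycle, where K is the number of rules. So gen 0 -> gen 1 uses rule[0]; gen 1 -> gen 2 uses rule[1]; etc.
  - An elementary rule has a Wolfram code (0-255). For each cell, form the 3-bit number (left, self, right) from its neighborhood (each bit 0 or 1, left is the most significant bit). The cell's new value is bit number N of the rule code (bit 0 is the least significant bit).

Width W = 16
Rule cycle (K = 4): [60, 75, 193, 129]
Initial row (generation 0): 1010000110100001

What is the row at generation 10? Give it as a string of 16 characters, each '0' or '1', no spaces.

Answer: 1111110011001100

Derivation:
Gen 0: 1010000110100001
Gen 1 (rule 60): 1111000101110001
Gen 2 (rule 75): 1001011001010110
Gen 3 (rule 193): 0000001000000010
Gen 4 (rule 129): 1111100011111000
Gen 5 (rule 60): 1000010010000100
Gen 6 (rule 75): 0011100100111001
Gen 7 (rule 193): 1001100000011000
Gen 8 (rule 129): 0000001111000011
Gen 9 (rule 60): 0000001000100010
Gen 10 (rule 75): 1111110011001100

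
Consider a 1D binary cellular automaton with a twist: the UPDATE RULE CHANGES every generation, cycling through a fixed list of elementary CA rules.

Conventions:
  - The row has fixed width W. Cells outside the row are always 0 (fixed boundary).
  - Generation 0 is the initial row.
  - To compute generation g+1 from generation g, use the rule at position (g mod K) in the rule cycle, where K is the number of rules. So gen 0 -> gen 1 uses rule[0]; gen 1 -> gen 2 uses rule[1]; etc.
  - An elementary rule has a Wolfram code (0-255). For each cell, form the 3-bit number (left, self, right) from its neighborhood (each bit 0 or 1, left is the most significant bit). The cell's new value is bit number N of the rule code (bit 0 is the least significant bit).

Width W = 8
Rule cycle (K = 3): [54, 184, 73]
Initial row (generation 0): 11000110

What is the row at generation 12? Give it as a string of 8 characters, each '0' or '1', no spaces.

Answer: 11000001

Derivation:
Gen 0: 11000110
Gen 1 (rule 54): 00101001
Gen 2 (rule 184): 00010100
Gen 3 (rule 73): 11000001
Gen 4 (rule 54): 00100011
Gen 5 (rule 184): 00010010
Gen 6 (rule 73): 11000000
Gen 7 (rule 54): 00100000
Gen 8 (rule 184): 00010000
Gen 9 (rule 73): 11000111
Gen 10 (rule 54): 00101000
Gen 11 (rule 184): 00010100
Gen 12 (rule 73): 11000001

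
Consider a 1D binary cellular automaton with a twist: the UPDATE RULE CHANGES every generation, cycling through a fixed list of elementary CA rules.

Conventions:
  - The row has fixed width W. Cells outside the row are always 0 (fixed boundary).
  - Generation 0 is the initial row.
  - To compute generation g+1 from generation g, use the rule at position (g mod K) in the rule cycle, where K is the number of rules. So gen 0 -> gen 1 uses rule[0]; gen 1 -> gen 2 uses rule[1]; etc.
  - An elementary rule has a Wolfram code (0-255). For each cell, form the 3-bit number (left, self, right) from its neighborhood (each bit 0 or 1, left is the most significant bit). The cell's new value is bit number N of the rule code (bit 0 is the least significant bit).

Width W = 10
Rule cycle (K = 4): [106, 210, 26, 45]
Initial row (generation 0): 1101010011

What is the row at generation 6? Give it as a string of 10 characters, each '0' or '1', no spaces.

Answer: 1011101010

Derivation:
Gen 0: 1101010011
Gen 1 (rule 106): 1110100111
Gen 2 (rule 210): 0110011011
Gen 3 (rule 26): 1101110010
Gen 4 (rule 45): 1011000010
Gen 5 (rule 106): 0111000100
Gen 6 (rule 210): 1011101010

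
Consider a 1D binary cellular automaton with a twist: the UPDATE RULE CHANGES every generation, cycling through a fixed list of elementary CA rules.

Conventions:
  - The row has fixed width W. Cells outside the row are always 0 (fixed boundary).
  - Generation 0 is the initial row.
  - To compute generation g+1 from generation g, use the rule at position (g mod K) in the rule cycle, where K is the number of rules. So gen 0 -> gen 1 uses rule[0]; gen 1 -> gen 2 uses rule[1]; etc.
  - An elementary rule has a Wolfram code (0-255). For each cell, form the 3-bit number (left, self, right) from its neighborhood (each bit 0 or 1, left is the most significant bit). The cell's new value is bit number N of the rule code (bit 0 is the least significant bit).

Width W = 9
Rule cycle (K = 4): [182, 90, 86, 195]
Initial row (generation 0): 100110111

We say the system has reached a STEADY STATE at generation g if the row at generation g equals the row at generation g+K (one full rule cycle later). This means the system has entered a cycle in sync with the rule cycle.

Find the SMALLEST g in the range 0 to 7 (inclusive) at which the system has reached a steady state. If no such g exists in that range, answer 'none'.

Gen 0: 100110111
Gen 1 (rule 182): 111001010
Gen 2 (rule 90): 101110001
Gen 3 (rule 86): 100011011
Gen 4 (rule 195): 001101001
Gen 5 (rule 182): 010011111
Gen 6 (rule 90): 101110001
Gen 7 (rule 86): 100011011
Gen 8 (rule 195): 001101001
Gen 9 (rule 182): 010011111
Gen 10 (rule 90): 101110001
Gen 11 (rule 86): 100011011

Answer: 2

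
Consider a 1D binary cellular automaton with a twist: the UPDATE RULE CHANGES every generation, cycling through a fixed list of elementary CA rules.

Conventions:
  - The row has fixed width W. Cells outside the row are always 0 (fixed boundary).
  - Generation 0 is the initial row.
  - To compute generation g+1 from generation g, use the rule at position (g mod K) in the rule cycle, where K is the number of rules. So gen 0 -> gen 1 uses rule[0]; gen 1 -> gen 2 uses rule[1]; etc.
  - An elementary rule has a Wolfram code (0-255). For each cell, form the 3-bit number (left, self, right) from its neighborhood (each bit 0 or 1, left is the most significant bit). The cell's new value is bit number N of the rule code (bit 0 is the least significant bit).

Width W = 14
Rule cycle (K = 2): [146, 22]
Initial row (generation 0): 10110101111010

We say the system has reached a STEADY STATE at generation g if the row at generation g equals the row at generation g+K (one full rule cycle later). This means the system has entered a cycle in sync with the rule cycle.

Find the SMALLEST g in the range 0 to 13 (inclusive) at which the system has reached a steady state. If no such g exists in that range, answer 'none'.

Gen 0: 10110101111010
Gen 1 (rule 146): 00000000110001
Gen 2 (rule 22): 00000001001011
Gen 3 (rule 146): 00000010110000
Gen 4 (rule 22): 00000110001000
Gen 5 (rule 146): 00001001010100
Gen 6 (rule 22): 00011111010110
Gen 7 (rule 146): 00101110000001
Gen 8 (rule 22): 01100001000011
Gen 9 (rule 146): 10010010100100
Gen 10 (rule 22): 11111110111110
Gen 11 (rule 146): 01111100011101
Gen 12 (rule 22): 10000010100001
Gen 13 (rule 146): 01000100010010
Gen 14 (rule 22): 11101110111111
Gen 15 (rule 146): 01000100011110

Answer: none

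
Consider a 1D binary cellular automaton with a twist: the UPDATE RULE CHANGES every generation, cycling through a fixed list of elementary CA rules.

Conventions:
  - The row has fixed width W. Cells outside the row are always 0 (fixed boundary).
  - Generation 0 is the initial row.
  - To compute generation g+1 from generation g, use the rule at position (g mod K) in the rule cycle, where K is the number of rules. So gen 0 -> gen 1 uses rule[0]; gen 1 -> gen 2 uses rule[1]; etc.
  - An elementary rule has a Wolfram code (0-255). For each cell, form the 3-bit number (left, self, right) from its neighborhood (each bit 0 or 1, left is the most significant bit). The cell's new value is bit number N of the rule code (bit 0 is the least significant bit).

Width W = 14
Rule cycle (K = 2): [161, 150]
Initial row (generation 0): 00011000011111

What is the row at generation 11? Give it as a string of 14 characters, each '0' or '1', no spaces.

Gen 0: 00011000011111
Gen 1 (rule 161): 11000011001110
Gen 2 (rule 150): 00100100110101
Gen 3 (rule 161): 10000000001010
Gen 4 (rule 150): 11000000011011
Gen 5 (rule 161): 00011111000100
Gen 6 (rule 150): 00101110101110
Gen 7 (rule 161): 10010101010100
Gen 8 (rule 150): 11110101010110
Gen 9 (rule 161): 01101010101000
Gen 10 (rule 150): 10001010101100
Gen 11 (rule 161): 00100101010001

Answer: 00100101010001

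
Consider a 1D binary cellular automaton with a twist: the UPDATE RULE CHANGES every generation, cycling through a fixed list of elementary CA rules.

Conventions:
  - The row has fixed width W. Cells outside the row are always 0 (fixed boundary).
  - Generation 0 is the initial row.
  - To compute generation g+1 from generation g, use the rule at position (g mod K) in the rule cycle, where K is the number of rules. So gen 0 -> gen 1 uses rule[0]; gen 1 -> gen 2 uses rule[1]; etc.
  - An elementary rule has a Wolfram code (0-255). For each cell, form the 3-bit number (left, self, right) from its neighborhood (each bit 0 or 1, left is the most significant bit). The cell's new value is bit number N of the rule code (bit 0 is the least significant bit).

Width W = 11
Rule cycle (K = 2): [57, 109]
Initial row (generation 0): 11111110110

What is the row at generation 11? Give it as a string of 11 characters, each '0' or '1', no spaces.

Gen 0: 11111110110
Gen 1 (rule 57): 10000001101
Gen 2 (rule 109): 10111101111
Gen 3 (rule 57): 01100011000
Gen 4 (rule 109): 01101011011
Gen 5 (rule 57): 01010110110
Gen 6 (rule 109): 01111111110
Gen 7 (rule 57): 01000000001
Gen 8 (rule 109): 01011111101
Gen 9 (rule 57): 00110000010
Gen 10 (rule 109): 10110111010
Gen 11 (rule 57): 01101100101

Answer: 01101100101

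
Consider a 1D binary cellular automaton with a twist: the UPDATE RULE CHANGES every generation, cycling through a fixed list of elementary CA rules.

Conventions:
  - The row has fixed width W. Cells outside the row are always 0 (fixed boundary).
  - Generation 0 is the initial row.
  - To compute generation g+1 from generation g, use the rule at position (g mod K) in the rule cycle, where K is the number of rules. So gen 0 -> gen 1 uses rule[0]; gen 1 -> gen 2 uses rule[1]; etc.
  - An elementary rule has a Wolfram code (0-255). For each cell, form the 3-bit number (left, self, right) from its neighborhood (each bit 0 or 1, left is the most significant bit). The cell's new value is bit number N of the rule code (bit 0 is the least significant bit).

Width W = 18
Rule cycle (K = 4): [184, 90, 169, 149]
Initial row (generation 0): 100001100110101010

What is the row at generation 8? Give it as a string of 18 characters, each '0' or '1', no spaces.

Gen 0: 100001100110101010
Gen 1 (rule 184): 010001010101010101
Gen 2 (rule 90): 101010000000000000
Gen 3 (rule 169): 010100111111111111
Gen 4 (rule 149): 010110011111111110
Gen 5 (rule 184): 001101011111111101
Gen 6 (rule 90): 011100010000000100
Gen 7 (rule 169): 011001000111110001
Gen 8 (rule 149): 000101110011101101

Answer: 000101110011101101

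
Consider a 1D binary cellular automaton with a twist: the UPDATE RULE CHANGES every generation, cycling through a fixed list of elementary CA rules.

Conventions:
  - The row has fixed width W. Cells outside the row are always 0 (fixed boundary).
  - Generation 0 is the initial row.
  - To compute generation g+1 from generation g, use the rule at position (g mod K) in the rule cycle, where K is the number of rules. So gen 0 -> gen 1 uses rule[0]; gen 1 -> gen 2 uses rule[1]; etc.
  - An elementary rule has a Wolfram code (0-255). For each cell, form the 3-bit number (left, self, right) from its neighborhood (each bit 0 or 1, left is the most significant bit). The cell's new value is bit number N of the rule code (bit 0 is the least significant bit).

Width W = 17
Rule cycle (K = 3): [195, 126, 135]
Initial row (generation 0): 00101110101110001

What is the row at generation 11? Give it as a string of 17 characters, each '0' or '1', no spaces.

Answer: 11111101101110111

Derivation:
Gen 0: 00101110101110001
Gen 1 (rule 195): 11000110000110110
Gen 2 (rule 126): 11101111001111111
Gen 3 (rule 135): 01000110010111110
Gen 4 (rule 195): 10011010100011110
Gen 5 (rule 126): 11111111110110011
Gen 6 (rule 135): 01111111100000100
Gen 7 (rule 195): 10111111101111001
Gen 8 (rule 126): 11100000111001111
Gen 9 (rule 135): 01001111010010110
Gen 10 (rule 195): 10010111000100010
Gen 11 (rule 126): 11111101101110111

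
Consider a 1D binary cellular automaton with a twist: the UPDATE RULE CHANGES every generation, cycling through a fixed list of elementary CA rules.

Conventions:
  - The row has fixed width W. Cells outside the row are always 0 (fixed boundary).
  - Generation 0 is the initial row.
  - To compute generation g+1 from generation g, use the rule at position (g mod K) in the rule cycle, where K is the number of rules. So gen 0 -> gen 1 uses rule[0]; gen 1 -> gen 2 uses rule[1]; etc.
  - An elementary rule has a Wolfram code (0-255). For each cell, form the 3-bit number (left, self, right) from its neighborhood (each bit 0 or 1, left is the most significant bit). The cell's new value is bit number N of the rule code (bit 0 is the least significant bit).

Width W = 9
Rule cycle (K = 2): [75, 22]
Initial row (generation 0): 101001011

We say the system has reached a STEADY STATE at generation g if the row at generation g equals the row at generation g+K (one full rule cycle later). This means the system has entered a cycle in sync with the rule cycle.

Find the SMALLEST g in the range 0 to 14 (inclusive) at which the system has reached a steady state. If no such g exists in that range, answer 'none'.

Answer: 7

Derivation:
Gen 0: 101001011
Gen 1 (rule 75): 000010011
Gen 2 (rule 22): 000111100
Gen 3 (rule 75): 111100101
Gen 4 (rule 22): 000011101
Gen 5 (rule 75): 111110100
Gen 6 (rule 22): 000000110
Gen 7 (rule 75): 111111110
Gen 8 (rule 22): 000000001
Gen 9 (rule 75): 111111110
Gen 10 (rule 22): 000000001
Gen 11 (rule 75): 111111110
Gen 12 (rule 22): 000000001
Gen 13 (rule 75): 111111110
Gen 14 (rule 22): 000000001
Gen 15 (rule 75): 111111110
Gen 16 (rule 22): 000000001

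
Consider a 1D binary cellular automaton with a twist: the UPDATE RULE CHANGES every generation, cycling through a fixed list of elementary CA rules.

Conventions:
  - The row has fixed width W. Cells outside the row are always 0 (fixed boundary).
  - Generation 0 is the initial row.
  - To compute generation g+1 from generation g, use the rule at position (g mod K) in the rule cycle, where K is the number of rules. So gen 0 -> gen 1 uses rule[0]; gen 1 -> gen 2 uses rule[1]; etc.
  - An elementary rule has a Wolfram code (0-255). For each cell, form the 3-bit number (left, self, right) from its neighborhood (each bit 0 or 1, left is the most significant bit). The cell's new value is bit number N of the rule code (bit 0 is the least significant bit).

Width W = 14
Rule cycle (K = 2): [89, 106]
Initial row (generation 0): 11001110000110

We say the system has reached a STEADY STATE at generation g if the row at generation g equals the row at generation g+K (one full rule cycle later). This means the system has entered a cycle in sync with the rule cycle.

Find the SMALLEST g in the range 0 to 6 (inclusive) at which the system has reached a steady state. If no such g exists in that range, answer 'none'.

Gen 0: 11001110000110
Gen 1 (rule 89): 11101011110111
Gen 2 (rule 106): 10110110011101
Gen 3 (rule 89): 00110111010100
Gen 4 (rule 106): 01111101101000
Gen 5 (rule 89): 01000101100111
Gen 6 (rule 106): 10001011101101
Gen 7 (rule 89): 01100010101100
Gen 8 (rule 106): 11100101011100

Answer: none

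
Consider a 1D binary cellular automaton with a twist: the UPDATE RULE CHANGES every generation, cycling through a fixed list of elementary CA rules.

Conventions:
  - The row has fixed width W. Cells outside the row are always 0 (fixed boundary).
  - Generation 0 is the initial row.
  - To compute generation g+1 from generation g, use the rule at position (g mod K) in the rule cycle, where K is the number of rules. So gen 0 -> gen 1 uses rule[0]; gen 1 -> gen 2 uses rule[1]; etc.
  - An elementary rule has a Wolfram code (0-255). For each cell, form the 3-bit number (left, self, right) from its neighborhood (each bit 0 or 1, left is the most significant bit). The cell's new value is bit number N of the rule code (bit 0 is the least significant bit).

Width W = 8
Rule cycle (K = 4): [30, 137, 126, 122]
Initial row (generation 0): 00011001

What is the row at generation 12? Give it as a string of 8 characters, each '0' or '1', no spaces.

Answer: 10000001

Derivation:
Gen 0: 00011001
Gen 1 (rule 30): 00110111
Gen 2 (rule 137): 10100110
Gen 3 (rule 126): 11111111
Gen 4 (rule 122): 10000001
Gen 5 (rule 30): 11000011
Gen 6 (rule 137): 10011010
Gen 7 (rule 126): 11111111
Gen 8 (rule 122): 10000001
Gen 9 (rule 30): 11000011
Gen 10 (rule 137): 10011010
Gen 11 (rule 126): 11111111
Gen 12 (rule 122): 10000001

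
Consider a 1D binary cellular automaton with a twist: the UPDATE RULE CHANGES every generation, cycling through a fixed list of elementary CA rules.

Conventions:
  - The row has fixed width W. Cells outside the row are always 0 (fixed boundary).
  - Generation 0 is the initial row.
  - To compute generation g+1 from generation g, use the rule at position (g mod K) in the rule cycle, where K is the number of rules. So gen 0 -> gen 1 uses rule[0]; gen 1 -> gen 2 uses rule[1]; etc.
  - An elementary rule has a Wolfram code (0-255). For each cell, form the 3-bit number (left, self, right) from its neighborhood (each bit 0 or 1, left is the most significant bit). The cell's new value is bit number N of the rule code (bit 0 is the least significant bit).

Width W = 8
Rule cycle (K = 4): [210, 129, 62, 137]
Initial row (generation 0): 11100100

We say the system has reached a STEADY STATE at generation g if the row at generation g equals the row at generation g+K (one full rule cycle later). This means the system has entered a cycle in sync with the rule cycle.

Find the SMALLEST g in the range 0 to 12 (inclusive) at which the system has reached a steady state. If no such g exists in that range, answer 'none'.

Gen 0: 11100100
Gen 1 (rule 210): 01111010
Gen 2 (rule 129): 00110000
Gen 3 (rule 62): 01101000
Gen 4 (rule 137): 01000011
Gen 5 (rule 210): 10100101
Gen 6 (rule 129): 00000000
Gen 7 (rule 62): 00000000
Gen 8 (rule 137): 11111111
Gen 9 (rule 210): 01111111
Gen 10 (rule 129): 00111110
Gen 11 (rule 62): 01100001
Gen 12 (rule 137): 01001100
Gen 13 (rule 210): 10110110
Gen 14 (rule 129): 00000000
Gen 15 (rule 62): 00000000
Gen 16 (rule 137): 11111111

Answer: none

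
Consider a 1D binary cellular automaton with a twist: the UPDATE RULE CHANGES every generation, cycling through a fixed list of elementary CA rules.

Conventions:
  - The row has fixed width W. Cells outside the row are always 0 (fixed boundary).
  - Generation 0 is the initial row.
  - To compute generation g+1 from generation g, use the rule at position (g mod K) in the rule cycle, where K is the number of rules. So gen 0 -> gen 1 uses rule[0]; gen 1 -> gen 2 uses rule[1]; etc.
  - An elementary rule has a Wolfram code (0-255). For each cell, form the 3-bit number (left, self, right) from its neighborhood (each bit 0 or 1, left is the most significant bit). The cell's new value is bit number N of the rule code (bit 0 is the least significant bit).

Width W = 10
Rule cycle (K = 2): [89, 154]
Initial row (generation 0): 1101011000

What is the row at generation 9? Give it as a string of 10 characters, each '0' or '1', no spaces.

Answer: 1011111001

Derivation:
Gen 0: 1101011000
Gen 1 (rule 89): 1100011111
Gen 2 (rule 154): 1010111110
Gen 3 (rule 89): 0000100011
Gen 4 (rule 154): 0001010110
Gen 5 (rule 89): 1100000111
Gen 6 (rule 154): 1010001110
Gen 7 (rule 89): 0001101011
Gen 8 (rule 154): 0011000010
Gen 9 (rule 89): 1011111001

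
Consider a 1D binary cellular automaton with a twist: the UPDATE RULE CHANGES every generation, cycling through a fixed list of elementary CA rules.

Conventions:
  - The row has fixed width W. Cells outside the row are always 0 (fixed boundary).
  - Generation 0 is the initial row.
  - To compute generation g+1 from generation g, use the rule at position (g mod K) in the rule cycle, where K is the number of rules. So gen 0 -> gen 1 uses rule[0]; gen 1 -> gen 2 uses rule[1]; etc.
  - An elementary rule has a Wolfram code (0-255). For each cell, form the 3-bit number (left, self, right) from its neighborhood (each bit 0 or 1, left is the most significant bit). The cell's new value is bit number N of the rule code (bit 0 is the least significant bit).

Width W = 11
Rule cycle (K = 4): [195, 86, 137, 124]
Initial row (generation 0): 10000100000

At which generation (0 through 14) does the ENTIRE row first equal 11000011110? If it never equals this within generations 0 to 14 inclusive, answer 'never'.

Gen 0: 10000100000
Gen 1 (rule 195): 00111001111
Gen 2 (rule 86): 01001110001
Gen 3 (rule 137): 00001100100
Gen 4 (rule 124): 00001110110
Gen 5 (rule 195): 11110110010
Gen 6 (rule 86): 00010011111
Gen 7 (rule 137): 11000011110
Gen 8 (rule 124): 11100010011
Gen 9 (rule 195): 01101100101
Gen 10 (rule 86): 10100111101
Gen 11 (rule 137): 00000111000
Gen 12 (rule 124): 00000101100
Gen 13 (rule 195): 11111000101
Gen 14 (rule 86): 00001101101

Answer: 7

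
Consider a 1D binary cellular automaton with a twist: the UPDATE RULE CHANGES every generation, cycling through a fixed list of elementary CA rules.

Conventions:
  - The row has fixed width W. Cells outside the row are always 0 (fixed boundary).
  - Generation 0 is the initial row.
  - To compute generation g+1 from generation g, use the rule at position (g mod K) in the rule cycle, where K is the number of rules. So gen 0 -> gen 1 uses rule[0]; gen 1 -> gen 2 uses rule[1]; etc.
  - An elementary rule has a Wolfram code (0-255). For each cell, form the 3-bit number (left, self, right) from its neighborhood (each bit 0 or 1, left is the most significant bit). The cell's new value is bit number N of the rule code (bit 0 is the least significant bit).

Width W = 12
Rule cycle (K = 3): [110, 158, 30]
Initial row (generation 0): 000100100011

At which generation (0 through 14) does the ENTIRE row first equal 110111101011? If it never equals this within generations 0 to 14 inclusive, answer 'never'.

Answer: 11

Derivation:
Gen 0: 000100100011
Gen 1 (rule 110): 001101100111
Gen 2 (rule 158): 011001011110
Gen 3 (rule 30): 110111010001
Gen 4 (rule 110): 111101110011
Gen 5 (rule 158): 111001101110
Gen 6 (rule 30): 100111001001
Gen 7 (rule 110): 101101011011
Gen 8 (rule 158): 101001010010
Gen 9 (rule 30): 101111011111
Gen 10 (rule 110): 111001110001
Gen 11 (rule 158): 110111101011
Gen 12 (rule 30): 100100001010
Gen 13 (rule 110): 101100011110
Gen 14 (rule 158): 101010111101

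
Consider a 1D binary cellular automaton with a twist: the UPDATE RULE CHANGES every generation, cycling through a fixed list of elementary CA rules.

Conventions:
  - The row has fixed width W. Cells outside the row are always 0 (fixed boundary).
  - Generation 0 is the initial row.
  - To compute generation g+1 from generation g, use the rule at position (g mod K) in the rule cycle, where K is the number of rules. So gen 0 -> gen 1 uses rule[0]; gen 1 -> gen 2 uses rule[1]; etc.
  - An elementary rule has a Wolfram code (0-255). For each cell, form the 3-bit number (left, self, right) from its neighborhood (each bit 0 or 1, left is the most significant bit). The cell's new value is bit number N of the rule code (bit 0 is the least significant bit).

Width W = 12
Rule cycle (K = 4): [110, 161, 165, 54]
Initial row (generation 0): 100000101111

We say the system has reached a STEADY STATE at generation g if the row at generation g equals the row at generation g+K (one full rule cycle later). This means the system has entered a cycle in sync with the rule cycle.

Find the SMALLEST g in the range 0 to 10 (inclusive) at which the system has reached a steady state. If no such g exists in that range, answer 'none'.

Answer: none

Derivation:
Gen 0: 100000101111
Gen 1 (rule 110): 100001111001
Gen 2 (rule 161): 001100110000
Gen 3 (rule 165): 100000000111
Gen 4 (rule 54): 110000001000
Gen 5 (rule 110): 110000011000
Gen 6 (rule 161): 000111000011
Gen 7 (rule 165): 110010011000
Gen 8 (rule 54): 001111100100
Gen 9 (rule 110): 011000101100
Gen 10 (rule 161): 000010010001
Gen 11 (rule 165): 111010010101
Gen 12 (rule 54): 000111111111
Gen 13 (rule 110): 001100000001
Gen 14 (rule 161): 100001111100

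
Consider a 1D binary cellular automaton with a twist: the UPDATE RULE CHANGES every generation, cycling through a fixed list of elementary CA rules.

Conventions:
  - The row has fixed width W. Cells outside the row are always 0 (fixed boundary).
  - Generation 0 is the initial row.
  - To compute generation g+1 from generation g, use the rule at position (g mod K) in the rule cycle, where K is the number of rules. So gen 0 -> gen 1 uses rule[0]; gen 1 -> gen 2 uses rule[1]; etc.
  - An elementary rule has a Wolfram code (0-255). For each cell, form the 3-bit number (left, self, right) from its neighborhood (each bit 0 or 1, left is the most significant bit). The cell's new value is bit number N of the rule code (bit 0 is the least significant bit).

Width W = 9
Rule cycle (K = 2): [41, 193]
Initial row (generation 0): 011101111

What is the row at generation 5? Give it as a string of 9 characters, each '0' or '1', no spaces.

Answer: 010001000

Derivation:
Gen 0: 011101111
Gen 1 (rule 41): 010011000
Gen 2 (rule 193): 000001011
Gen 3 (rule 41): 111100110
Gen 4 (rule 193): 011100010
Gen 5 (rule 41): 010001000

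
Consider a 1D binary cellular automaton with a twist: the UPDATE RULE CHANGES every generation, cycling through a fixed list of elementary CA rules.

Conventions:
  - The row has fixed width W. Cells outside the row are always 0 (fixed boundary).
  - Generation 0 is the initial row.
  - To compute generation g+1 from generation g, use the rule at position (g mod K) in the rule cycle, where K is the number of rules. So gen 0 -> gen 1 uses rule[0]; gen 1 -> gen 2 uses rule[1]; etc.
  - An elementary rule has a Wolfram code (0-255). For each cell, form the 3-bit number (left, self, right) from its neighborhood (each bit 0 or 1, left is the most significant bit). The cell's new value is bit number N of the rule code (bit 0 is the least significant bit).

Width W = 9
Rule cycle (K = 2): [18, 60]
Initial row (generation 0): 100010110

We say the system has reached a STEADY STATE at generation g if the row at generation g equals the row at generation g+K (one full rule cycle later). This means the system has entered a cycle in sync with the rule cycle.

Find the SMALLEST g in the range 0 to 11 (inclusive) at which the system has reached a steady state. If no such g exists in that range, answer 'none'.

Gen 0: 100010110
Gen 1 (rule 18): 010100001
Gen 2 (rule 60): 011110001
Gen 3 (rule 18): 100001010
Gen 4 (rule 60): 110001111
Gen 5 (rule 18): 001010000
Gen 6 (rule 60): 001111000
Gen 7 (rule 18): 010000100
Gen 8 (rule 60): 011000110
Gen 9 (rule 18): 100101001
Gen 10 (rule 60): 110111101
Gen 11 (rule 18): 000000000
Gen 12 (rule 60): 000000000
Gen 13 (rule 18): 000000000

Answer: 11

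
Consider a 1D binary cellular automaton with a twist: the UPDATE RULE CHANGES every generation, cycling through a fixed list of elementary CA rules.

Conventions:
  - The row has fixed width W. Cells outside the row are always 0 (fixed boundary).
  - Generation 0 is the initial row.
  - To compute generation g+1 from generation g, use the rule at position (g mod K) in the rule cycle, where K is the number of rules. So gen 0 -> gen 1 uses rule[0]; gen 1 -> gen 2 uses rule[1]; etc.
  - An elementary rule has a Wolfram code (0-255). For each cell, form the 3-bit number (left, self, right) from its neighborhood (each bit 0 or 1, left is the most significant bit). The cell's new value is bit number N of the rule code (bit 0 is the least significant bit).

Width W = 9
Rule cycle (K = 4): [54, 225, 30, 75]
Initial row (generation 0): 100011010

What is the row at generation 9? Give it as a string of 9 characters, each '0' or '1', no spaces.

Answer: 110000111

Derivation:
Gen 0: 100011010
Gen 1 (rule 54): 110100111
Gen 2 (rule 225): 011000011
Gen 3 (rule 30): 110100110
Gen 4 (rule 75): 110001110
Gen 5 (rule 54): 001010001
Gen 6 (rule 225): 100100100
Gen 7 (rule 30): 111111110
Gen 8 (rule 75): 100000010
Gen 9 (rule 54): 110000111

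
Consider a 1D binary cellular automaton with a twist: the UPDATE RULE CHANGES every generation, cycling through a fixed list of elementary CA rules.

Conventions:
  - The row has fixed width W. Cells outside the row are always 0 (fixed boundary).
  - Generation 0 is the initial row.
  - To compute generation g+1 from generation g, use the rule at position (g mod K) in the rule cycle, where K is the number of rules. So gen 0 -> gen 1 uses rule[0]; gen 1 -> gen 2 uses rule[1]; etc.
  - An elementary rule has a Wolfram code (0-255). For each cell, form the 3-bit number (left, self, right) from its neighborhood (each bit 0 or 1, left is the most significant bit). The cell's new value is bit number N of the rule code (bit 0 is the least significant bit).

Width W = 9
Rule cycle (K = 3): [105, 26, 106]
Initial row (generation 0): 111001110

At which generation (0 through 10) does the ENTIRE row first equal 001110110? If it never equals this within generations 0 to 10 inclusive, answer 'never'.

Gen 0: 111001110
Gen 1 (rule 105): 101001010
Gen 2 (rule 26): 000110001
Gen 3 (rule 106): 001110010
Gen 4 (rule 105): 101010000
Gen 5 (rule 26): 000001000
Gen 6 (rule 106): 000010000
Gen 7 (rule 105): 111000111
Gen 8 (rule 26): 100101100
Gen 9 (rule 106): 001011100
Gen 10 (rule 105): 100110101

Answer: never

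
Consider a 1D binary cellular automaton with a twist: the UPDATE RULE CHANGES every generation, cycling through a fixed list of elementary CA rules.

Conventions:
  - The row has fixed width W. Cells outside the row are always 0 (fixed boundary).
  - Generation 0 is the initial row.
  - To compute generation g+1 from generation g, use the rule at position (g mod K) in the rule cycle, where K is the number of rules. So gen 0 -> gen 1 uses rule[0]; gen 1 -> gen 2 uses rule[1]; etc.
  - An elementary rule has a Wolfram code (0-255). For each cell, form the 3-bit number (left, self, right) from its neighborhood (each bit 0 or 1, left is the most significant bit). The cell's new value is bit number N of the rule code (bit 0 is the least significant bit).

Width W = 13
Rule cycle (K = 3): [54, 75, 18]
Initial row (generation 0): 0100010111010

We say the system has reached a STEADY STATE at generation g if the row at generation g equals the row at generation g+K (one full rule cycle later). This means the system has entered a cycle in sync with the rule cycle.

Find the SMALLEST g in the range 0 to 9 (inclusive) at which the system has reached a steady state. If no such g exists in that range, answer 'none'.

Answer: 3

Derivation:
Gen 0: 0100010111010
Gen 1 (rule 54): 1110111000111
Gen 2 (rule 75): 1010101011101
Gen 3 (rule 18): 0000000000000
Gen 4 (rule 54): 0000000000000
Gen 5 (rule 75): 1111111111111
Gen 6 (rule 18): 0000000000000
Gen 7 (rule 54): 0000000000000
Gen 8 (rule 75): 1111111111111
Gen 9 (rule 18): 0000000000000
Gen 10 (rule 54): 0000000000000
Gen 11 (rule 75): 1111111111111
Gen 12 (rule 18): 0000000000000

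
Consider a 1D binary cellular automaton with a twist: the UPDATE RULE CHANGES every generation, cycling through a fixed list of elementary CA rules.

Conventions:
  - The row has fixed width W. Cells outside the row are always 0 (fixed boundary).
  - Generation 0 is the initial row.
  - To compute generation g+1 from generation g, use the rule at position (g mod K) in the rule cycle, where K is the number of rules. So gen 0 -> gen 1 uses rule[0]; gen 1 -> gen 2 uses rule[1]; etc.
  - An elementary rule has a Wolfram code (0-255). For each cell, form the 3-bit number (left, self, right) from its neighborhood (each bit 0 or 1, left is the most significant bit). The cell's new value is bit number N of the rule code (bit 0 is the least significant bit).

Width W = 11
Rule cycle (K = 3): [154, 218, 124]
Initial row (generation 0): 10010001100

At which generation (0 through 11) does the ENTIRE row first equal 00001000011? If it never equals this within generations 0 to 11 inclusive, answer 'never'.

Answer: never

Derivation:
Gen 0: 10010001100
Gen 1 (rule 154): 01101011010
Gen 2 (rule 218): 11100011001
Gen 3 (rule 124): 10110011101
Gen 4 (rule 154): 00101111000
Gen 5 (rule 218): 01001111100
Gen 6 (rule 124): 01101000110
Gen 7 (rule 154): 11000101101
Gen 8 (rule 218): 11101001100
Gen 9 (rule 124): 10111101110
Gen 10 (rule 154): 00111001101
Gen 11 (rule 218): 01111111100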